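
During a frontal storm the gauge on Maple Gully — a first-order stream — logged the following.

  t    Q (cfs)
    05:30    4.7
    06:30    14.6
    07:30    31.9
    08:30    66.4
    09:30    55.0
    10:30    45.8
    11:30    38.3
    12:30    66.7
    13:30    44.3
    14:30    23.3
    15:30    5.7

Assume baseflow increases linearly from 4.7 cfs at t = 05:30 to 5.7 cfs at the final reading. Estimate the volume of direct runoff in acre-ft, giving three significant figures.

Direct-runoff ordinates (Q − Q_b): 0.00, 9.80, 27.00, 61.40, 49.90, 40.60, 33.00, 61.30, 38.80, 17.70, 0.00 cfs.
ΣQ_DR = 339.5 cfs.
With Δt = 1 h = 3600 s, V = ΣQ_DR · Δt = 339.5 × 3600 = 1.22 × 10^6 ft³ = 28.1 acre-ft.

V ≈ 28.1 acre-ft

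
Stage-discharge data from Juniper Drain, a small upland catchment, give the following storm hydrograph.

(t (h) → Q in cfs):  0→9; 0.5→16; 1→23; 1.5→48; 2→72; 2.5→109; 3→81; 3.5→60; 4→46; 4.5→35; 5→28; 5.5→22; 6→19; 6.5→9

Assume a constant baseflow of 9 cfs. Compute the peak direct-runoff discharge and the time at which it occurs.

Q_p = 100.0 cfs at t = 2.5 h

Subtracting baseflow gives direct-runoff ordinates: 0.0, 7.0, 14.0, 39.0, 63.0, 100.0, 72.0, 51.0, 37.0, 26.0, 19.0, 13.0, 10.0, 0.0 cfs.
The maximum is 100.0 cfs, occurring at the reading for t = 2.5 h.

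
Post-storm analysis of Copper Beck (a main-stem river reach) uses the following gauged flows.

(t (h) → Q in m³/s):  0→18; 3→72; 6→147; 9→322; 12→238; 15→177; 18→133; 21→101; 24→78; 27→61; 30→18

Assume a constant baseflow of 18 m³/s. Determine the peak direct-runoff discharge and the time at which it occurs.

Q_p = 304.0 m³/s at t = 9 h

Subtracting baseflow gives direct-runoff ordinates: 0.0, 54.0, 129.0, 304.0, 220.0, 159.0, 115.0, 83.0, 60.0, 43.0, 0.0 m³/s.
The maximum is 304.0 m³/s, occurring at the reading for t = 9 h.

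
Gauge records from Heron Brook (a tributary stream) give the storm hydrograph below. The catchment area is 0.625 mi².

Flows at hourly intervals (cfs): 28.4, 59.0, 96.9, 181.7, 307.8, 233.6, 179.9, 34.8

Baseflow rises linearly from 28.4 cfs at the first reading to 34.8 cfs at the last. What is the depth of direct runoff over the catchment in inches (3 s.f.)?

d ≈ 2.16 in

Direct runoff: 0.00, 29.69, 66.67, 150.56, 275.74, 200.63, 146.01, 0.00 cfs; ΣQ_DR = 869.3 cfs.
V = ΣQ_DR · Δt = 869.3 × 3600 s = 3.129 × 10^6 ft³.
Over A = 0.625 mi², depth = V / A = 2.16 in.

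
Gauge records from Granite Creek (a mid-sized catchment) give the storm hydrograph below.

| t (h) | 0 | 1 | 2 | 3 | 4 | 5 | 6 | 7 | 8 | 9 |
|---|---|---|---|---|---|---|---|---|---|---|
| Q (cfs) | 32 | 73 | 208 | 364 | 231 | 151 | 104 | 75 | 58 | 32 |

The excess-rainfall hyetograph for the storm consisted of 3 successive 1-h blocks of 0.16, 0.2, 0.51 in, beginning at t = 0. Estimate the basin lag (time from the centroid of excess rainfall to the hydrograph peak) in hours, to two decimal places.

Centroid of excess rainfall: t_c = Σ P_i·t̄_i / ΣP_i = 1.9023 h (block centres at 0.5, 1.5, 2.5 h).
Hydrograph peak occurs at t = 3 h, so basin lag t_L = 3 − 1.9023 = 1.10 h.

t_L ≈ 1.10 h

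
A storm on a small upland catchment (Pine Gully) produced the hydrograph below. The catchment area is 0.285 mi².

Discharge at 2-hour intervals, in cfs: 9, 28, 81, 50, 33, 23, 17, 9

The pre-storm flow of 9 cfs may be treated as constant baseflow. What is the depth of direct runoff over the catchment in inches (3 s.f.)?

d ≈ 1.94 in

Direct runoff: 0.0, 19.0, 72.0, 41.0, 24.0, 14.0, 8.0, 0.0 cfs; ΣQ_DR = 178.0 cfs.
V = ΣQ_DR · Δt = 178.0 × 7200 s = 1.282 × 10^6 ft³.
Over A = 0.285 mi², depth = V / A = 1.94 in.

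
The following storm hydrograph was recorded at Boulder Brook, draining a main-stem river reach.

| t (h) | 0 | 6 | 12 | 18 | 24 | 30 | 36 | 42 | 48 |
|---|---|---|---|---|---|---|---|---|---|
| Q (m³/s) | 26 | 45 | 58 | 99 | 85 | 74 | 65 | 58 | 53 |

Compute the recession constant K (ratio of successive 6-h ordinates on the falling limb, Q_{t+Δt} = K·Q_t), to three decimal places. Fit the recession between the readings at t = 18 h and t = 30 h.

Using the recession-limb readings at t = 18 h and t = 30 h: Q falls from 99 to 74 m³/s over 2 intervals.
K = (Q₂/Q₁)^(1/2) = (74/99)^(1/2) = 0.865.

K ≈ 0.865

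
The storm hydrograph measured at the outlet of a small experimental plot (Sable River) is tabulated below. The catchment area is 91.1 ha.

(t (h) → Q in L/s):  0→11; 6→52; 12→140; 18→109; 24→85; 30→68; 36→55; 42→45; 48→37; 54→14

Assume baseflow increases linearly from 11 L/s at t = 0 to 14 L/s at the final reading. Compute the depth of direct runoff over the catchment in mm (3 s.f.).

d ≈ 11.6 mm

Direct runoff: 0.00, 40.67, 128.33, 97.00, 72.67, 55.33, 42.00, 31.67, 23.33, 0.00 L/s; ΣQ_DR = 491.0 L/s.
V = ΣQ_DR · Δt = 491.0 × 21600 s = 1.061 × 10^7 L.
Over A = 91.1 ha, depth = V / A = 11.6 mm.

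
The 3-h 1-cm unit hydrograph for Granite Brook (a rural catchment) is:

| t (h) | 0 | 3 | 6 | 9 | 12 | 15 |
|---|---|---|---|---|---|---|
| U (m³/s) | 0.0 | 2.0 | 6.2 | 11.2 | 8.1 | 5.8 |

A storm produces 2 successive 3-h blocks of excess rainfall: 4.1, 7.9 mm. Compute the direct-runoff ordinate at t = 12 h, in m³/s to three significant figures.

By discrete convolution, Q_j = Σ (P_i / 10 mm) · U_{j−i}.
At t = 12 h (j=4): Q = (4.1/10)·8.1 + (7.9/10)·11.2 = 12.2 m³/s.

Q ≈ 12.2 m³/s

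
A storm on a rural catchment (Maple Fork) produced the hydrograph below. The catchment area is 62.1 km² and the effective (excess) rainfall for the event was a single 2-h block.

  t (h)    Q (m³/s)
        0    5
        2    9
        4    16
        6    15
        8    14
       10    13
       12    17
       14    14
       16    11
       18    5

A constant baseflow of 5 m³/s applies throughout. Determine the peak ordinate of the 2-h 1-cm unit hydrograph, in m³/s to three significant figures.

U_p ≈ 15.0 m³/s

Direct runoff: 0.0, 4.0, 11.0, 10.0, 9.0, 8.0, 12.0, 9.0, 6.0, 0.0 m³/s; ΣQ_DR = 69.00 m³/s, peak = 12.0 m³/s.
Runoff depth d = ΣQ_DR·Δt / A = 69.00 × 7200 / (62.1 km²) = 8.000 mm.
The 1-cm UH is the DRH scaled by (10 mm)/d, so U_p = 12.0 × 10/8.000 = 15.0 m³/s.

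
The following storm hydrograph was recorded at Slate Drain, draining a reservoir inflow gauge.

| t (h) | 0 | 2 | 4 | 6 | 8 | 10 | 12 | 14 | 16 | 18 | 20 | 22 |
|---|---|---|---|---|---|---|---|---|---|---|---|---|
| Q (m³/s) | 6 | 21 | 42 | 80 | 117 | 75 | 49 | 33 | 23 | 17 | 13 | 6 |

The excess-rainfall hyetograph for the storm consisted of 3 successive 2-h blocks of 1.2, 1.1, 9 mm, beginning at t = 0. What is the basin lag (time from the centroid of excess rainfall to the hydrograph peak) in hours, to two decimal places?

t_L ≈ 3.62 h

Centroid of excess rainfall: t_c = Σ P_i·t̄_i / ΣP_i = 4.3805 h (block centres at 1, 3, 5 h).
Hydrograph peak occurs at t = 8 h, so basin lag t_L = 8 − 4.3805 = 3.62 h.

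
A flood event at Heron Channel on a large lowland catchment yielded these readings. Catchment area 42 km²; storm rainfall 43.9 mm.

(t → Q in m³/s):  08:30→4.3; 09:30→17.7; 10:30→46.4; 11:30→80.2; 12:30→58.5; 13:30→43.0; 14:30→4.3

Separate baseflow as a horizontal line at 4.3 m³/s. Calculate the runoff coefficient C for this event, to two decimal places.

ΣQ_DR = 224.3 m³/s; V = ΣQ_DR·Δt = 8.075 × 10^5 m³.
Runoff depth d = V / A = 19.23 mm.
C = d / P = 19.23 / 43.9 = 0.44.

C ≈ 0.44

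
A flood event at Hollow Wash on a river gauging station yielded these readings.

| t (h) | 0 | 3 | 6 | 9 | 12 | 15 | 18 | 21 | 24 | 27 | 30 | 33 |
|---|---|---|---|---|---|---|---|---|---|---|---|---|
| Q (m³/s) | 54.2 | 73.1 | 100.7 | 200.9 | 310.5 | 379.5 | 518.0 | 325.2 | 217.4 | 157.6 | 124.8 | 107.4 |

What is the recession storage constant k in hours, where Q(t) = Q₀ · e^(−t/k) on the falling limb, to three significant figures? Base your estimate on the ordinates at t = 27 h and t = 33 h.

On the falling limb, Q drops from 157.6 to 107.4 m³/s between t = 27 h and t = 33 h (Δt = 6 h).
k = −Δt / ln(Q₂/Q₁) = −6 / ln(107.4/157.6) = 15.6 h.

k ≈ 15.6 h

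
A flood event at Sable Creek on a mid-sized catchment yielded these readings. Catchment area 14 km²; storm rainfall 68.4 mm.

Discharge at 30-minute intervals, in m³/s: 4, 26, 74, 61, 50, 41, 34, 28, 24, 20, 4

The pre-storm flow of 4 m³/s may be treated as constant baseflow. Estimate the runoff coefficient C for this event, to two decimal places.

ΣQ_DR = 322.0 m³/s; V = ΣQ_DR·Δt = 5.796 × 10^5 m³.
Runoff depth d = V / A = 41.40 mm.
C = d / P = 41.40 / 68.4 = 0.61.

C ≈ 0.61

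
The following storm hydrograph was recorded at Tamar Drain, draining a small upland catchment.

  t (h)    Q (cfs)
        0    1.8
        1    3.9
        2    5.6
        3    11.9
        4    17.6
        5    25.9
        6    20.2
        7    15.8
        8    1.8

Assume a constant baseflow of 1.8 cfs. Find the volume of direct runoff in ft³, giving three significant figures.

V ≈ 3.18 × 10^5 ft³

Direct-runoff ordinates (Q − Q_b): 0.0, 2.1, 3.8, 10.1, 15.8, 24.1, 18.4, 14.0, 0.0 cfs.
ΣQ_DR = 88.30 cfs.
With Δt = 1 h = 3600 s, V = ΣQ_DR · Δt = 88.30 × 3600 = 3.18 × 10^5 ft³.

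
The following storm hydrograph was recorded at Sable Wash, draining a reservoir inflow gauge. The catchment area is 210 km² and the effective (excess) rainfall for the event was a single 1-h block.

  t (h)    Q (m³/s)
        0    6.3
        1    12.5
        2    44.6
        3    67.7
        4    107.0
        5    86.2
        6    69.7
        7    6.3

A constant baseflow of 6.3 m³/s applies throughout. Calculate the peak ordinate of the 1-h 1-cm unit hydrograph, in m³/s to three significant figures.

Direct runoff: 0.0, 6.2, 38.3, 61.4, 100.7, 79.9, 63.4, 0.0 m³/s; ΣQ_DR = 349.9 m³/s, peak = 100.7 m³/s.
Runoff depth d = ΣQ_DR·Δt / A = 349.9 × 3600 / (210 km²) = 5.998 mm.
The 1-cm UH is the DRH scaled by (10 mm)/d, so U_p = 100.7 × 10/5.998 = 168 m³/s.

U_p ≈ 168 m³/s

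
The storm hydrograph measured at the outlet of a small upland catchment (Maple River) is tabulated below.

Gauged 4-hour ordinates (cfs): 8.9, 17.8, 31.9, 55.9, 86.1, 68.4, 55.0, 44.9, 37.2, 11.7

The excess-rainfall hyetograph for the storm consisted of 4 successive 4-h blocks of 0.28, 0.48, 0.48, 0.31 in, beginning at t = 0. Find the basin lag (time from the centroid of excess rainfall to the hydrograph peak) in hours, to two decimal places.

Centroid of excess rainfall: t_c = Σ P_i·t̄_i / ΣP_i = 8.1161 h (block centres at 2, 6, 10, 14 h).
Hydrograph peak occurs at t = 16 h, so basin lag t_L = 16 − 8.1161 = 7.88 h.

t_L ≈ 7.88 h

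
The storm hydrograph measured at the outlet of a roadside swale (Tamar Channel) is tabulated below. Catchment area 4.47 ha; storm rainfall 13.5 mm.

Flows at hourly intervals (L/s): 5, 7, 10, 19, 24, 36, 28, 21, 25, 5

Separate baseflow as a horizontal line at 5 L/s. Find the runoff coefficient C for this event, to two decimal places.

C ≈ 0.78

ΣQ_DR = 130.0 L/s; V = ΣQ_DR·Δt = 4.680 × 10^5 L.
Runoff depth d = V / A = 10.47 mm.
C = d / P = 10.47 / 13.5 = 0.78.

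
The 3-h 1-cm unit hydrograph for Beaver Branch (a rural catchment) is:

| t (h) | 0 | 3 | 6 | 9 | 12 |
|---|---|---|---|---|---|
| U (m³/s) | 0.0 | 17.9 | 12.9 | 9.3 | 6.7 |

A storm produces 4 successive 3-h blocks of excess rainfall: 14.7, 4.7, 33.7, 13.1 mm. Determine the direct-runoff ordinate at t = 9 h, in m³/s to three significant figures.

By discrete convolution, Q_j = Σ (P_i / 10 mm) · U_{j−i}.
At t = 9 h (j=3): Q = (14.7/10)·9.3 + (4.7/10)·12.9 + (33.7/10)·17.9 + (13.1/10)·0.0 = 80.1 m³/s.

Q ≈ 80.1 m³/s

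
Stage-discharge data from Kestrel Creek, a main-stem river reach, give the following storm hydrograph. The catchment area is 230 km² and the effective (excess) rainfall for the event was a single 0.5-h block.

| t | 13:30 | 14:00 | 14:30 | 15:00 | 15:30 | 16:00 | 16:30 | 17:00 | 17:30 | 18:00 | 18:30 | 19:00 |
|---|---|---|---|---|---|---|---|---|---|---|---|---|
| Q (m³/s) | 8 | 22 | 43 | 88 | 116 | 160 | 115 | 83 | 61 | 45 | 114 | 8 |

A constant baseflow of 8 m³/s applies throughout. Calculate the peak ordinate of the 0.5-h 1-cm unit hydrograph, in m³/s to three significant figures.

U_p ≈ 253 m³/s

Direct runoff: 0.0, 14.0, 35.0, 80.0, 108.0, 152.0, 107.0, 75.0, 53.0, 37.0, 106.0, 0.0 m³/s; ΣQ_DR = 767.0 m³/s, peak = 152.0 m³/s.
Runoff depth d = ΣQ_DR·Δt / A = 767.0 × 1800 / (230 km²) = 6.003 mm.
The 1-cm UH is the DRH scaled by (10 mm)/d, so U_p = 152.0 × 10/6.003 = 253 m³/s.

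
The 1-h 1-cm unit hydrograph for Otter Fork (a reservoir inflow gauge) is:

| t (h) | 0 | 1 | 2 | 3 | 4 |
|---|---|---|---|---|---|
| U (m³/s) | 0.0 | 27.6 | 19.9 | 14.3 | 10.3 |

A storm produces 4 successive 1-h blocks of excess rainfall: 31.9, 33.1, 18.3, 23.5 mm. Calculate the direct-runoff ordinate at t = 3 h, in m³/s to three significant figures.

Q ≈ 162 m³/s

By discrete convolution, Q_j = Σ (P_i / 10 mm) · U_{j−i}.
At t = 3 h (j=3): Q = (31.9/10)·14.3 + (33.1/10)·19.9 + (18.3/10)·27.6 + (23.5/10)·0.0 = 162 m³/s.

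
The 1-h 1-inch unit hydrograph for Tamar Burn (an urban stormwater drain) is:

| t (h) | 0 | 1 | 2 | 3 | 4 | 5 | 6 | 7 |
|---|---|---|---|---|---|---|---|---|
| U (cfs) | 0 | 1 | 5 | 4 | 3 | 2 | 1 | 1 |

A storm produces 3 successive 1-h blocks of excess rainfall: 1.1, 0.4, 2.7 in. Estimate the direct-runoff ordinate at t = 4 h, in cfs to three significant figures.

Q ≈ 18.4 cfs

By discrete convolution, Q_j = Σ (P_i / 1 in) · U_{j−i}.
At t = 4 h (j=4): Q = (1.1/1)·3 + (0.4/1)·4 + (2.7/1)·5 = 18.4 cfs.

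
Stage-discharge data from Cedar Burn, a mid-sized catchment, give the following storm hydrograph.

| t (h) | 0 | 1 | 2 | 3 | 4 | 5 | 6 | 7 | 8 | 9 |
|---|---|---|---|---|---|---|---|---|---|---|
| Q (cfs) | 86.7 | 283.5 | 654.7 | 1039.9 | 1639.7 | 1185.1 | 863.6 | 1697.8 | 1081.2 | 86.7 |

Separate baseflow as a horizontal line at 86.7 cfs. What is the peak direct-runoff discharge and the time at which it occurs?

Q_p = 1611.1 cfs at t = 7 h

Subtracting baseflow gives direct-runoff ordinates: 0.0, 196.8, 568.0, 953.2, 1553.0, 1098.4, 776.9, 1611.1, 994.5, 0.0 cfs.
The maximum is 1611.1 cfs, occurring at the reading for t = 7 h.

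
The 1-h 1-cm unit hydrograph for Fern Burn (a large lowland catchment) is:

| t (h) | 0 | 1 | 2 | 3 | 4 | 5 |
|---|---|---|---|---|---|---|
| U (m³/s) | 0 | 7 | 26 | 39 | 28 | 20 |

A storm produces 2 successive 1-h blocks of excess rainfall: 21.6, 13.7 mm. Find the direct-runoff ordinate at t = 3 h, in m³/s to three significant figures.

By discrete convolution, Q_j = Σ (P_i / 10 mm) · U_{j−i}.
At t = 3 h (j=3): Q = (21.6/10)·39 + (13.7/10)·26 = 120 m³/s.

Q ≈ 120 m³/s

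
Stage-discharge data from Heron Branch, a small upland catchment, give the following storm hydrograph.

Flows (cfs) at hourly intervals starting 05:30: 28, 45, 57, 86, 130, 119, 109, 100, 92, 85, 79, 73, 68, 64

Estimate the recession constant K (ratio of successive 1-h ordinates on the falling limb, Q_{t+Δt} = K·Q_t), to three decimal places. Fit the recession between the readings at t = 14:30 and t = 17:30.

Using the recession-limb readings at t = 14:30 and t = 17:30: Q falls from 85 to 68 cfs over 3 intervals.
K = (Q₂/Q₁)^(1/3) = (68/85)^(1/3) = 0.928.

K ≈ 0.928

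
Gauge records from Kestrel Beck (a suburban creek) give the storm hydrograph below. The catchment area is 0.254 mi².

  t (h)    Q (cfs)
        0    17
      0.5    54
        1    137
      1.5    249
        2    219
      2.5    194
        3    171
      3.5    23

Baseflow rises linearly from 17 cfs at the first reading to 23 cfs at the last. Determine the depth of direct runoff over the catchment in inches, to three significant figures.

d ≈ 2.76 in

Direct runoff: 0.00, 36.14, 118.29, 229.43, 198.57, 172.71, 148.86, 0.00 cfs; ΣQ_DR = 904.0 cfs.
V = ΣQ_DR · Δt = 904.0 × 1800 s = 1.627 × 10^6 ft³.
Over A = 0.254 mi², depth = V / A = 2.76 in.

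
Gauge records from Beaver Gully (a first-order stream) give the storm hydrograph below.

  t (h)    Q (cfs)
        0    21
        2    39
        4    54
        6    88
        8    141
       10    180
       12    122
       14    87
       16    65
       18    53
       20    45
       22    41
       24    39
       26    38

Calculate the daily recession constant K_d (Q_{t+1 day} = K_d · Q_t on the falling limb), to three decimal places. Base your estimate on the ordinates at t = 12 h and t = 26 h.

K_d ≈ 0.135

Between t = 12 h and t = 26 h the flow falls from 122 to 38 cfs over 7×2 h = 14 h.
Per-interval ratio K = (38/122)^(1/7) = 0.8465; K_d = K^(24/2) = 0.135.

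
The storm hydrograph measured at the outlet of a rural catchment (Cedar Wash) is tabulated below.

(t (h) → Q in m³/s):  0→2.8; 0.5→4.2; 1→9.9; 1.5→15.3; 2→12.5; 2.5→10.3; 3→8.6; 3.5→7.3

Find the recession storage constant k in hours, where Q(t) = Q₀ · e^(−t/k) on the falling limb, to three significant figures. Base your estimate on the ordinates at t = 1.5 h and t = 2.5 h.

On the falling limb, Q drops from 15.3 to 10.3 m³/s between t = 1.5 h and t = 2.5 h (Δt = 1 h).
k = −Δt / ln(Q₂/Q₁) = −1 / ln(10.3/15.3) = 2.53 h.

k ≈ 2.53 h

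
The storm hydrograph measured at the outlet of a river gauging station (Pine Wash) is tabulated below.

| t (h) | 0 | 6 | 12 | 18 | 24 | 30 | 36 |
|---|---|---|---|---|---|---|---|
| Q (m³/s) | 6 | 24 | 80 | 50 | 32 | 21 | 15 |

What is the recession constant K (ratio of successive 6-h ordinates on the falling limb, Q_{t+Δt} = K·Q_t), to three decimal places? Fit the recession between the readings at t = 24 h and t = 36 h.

Using the recession-limb readings at t = 24 h and t = 36 h: Q falls from 32 to 15 m³/s over 2 intervals.
K = (Q₂/Q₁)^(1/2) = (15/32)^(1/2) = 0.685.

K ≈ 0.685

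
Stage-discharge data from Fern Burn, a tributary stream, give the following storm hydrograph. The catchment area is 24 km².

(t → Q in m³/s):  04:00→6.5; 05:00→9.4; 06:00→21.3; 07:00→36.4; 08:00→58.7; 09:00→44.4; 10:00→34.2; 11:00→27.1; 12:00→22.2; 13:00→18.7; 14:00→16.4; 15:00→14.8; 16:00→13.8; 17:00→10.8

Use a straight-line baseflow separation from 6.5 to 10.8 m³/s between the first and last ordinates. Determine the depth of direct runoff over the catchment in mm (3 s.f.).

d ≈ 32.0 mm

Direct runoff: 0.00, 2.57, 14.14, 28.91, 50.88, 36.25, 25.72, 18.28, 13.05, 9.22, 6.59, 4.66, 3.33, 0.00 m³/s; ΣQ_DR = 213.6 m³/s.
V = ΣQ_DR · Δt = 213.6 × 3600 s = 7.690 × 10^5 m³.
Over A = 24 km², depth = V / A = 32.0 mm.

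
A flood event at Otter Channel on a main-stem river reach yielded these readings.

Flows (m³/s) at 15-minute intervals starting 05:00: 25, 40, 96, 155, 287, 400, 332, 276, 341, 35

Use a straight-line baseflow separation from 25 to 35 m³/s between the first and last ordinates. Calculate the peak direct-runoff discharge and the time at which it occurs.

Subtracting baseflow gives direct-runoff ordinates: 0.00, 13.89, 68.78, 126.67, 257.56, 369.44, 300.33, 243.22, 307.11, 0.00 m³/s.
The maximum is 369.44 m³/s, occurring at the reading for t = 06:15.

Q_p = 369.44 m³/s at t = 06:15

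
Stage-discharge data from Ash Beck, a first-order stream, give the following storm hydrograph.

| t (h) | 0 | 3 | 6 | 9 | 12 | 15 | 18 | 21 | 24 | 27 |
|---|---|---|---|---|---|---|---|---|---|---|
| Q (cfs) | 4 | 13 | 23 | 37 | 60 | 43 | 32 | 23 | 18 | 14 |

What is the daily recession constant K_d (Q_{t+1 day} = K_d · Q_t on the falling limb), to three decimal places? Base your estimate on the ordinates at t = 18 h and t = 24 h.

Between t = 18 h and t = 24 h the flow falls from 32 to 18 cfs over 2×3 h = 6 h.
Per-interval ratio K = (18/32)^(1/2) = 0.7500; K_d = K^(24/3) = 0.100.

K_d ≈ 0.100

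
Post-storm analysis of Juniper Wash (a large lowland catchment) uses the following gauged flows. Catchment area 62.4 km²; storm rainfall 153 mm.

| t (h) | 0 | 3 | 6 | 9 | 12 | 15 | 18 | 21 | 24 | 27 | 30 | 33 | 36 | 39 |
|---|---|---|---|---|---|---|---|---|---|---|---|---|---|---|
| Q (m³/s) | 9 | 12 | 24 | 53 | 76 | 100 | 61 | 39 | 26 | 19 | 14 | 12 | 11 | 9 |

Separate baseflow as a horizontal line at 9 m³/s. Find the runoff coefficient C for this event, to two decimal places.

C ≈ 0.38

ΣQ_DR = 339.0 m³/s; V = ΣQ_DR·Δt = 3.661 × 10^6 m³.
Runoff depth d = V / A = 58.67 mm.
C = d / P = 58.67 / 153 = 0.38.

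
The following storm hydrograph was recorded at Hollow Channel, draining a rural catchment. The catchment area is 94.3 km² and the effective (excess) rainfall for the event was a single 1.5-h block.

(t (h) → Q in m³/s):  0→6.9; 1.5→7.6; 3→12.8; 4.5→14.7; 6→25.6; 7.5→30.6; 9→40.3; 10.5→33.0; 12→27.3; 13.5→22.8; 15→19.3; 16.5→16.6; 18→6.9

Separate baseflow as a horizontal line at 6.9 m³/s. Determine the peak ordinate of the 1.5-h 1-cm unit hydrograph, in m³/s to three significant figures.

Direct runoff: 0.0, 0.7, 5.9, 7.8, 18.7, 23.7, 33.4, 26.1, 20.4, 15.9, 12.4, 9.7, 0.0 m³/s; ΣQ_DR = 174.7 m³/s, peak = 33.4 m³/s.
Runoff depth d = ΣQ_DR·Δt / A = 174.7 × 5400 / (94.3 km²) = 10.00 mm.
The 1-cm UH is the DRH scaled by (10 mm)/d, so U_p = 33.4 × 10/10.00 = 33.4 m³/s.

U_p ≈ 33.4 m³/s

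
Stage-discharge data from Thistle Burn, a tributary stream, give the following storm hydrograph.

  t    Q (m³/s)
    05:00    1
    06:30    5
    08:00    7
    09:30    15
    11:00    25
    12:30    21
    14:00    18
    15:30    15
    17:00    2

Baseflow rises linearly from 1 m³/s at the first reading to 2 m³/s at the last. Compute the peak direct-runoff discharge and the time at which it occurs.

Subtracting baseflow gives direct-runoff ordinates: 0.00, 3.88, 5.75, 13.62, 23.50, 19.38, 16.25, 13.12, 0.00 m³/s.
The maximum is 23.50 m³/s, occurring at the reading for t = 11:00.

Q_p = 23.50 m³/s at t = 11:00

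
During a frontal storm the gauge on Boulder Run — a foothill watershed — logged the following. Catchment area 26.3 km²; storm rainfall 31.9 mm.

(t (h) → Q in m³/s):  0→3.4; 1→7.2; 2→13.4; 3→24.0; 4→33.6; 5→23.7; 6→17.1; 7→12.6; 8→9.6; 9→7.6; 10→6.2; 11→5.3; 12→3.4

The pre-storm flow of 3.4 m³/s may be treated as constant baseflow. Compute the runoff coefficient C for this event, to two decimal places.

C ≈ 0.53

ΣQ_DR = 122.9 m³/s; V = ΣQ_DR·Δt = 4.424 × 10^5 m³.
Runoff depth d = V / A = 16.82 mm.
C = d / P = 16.82 / 31.9 = 0.53.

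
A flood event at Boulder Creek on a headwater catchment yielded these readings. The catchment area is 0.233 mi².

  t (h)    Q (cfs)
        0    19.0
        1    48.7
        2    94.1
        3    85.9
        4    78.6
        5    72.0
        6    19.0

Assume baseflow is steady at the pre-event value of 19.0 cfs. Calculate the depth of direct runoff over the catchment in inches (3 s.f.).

d ≈ 1.89 in

Direct runoff: 0.0, 29.7, 75.1, 66.9, 59.6, 53.0, 0.0 cfs; ΣQ_DR = 284.3 cfs.
V = ΣQ_DR · Δt = 284.3 × 3600 s = 1.023 × 10^6 ft³.
Over A = 0.233 mi², depth = V / A = 1.89 in.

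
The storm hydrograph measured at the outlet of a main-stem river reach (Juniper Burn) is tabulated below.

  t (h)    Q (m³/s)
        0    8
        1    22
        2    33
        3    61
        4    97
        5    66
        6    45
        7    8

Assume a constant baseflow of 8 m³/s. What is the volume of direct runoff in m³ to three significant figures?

V ≈ 9.94 × 10^5 m³

Direct-runoff ordinates (Q − Q_b): 0.0, 14.0, 25.0, 53.0, 89.0, 58.0, 37.0, 0.0 m³/s.
ΣQ_DR = 276.0 m³/s.
With Δt = 1 h = 3600 s, V = ΣQ_DR · Δt = 276.0 × 3600 = 9.94 × 10^5 m³.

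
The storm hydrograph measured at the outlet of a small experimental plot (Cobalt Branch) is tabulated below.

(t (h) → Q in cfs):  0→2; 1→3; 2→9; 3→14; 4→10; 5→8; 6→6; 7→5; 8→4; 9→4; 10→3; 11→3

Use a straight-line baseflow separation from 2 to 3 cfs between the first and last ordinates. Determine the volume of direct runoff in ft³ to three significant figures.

V ≈ 1.48 × 10^5 ft³

Direct-runoff ordinates (Q − Q_b): 0.00, 0.91, 6.82, 11.73, 7.64, 5.55, 3.45, 2.36, 1.27, 1.18, 0.09, 0.00 cfs.
ΣQ_DR = 41.00 cfs.
With Δt = 1 h = 3600 s, V = ΣQ_DR · Δt = 41.00 × 3600 = 1.48 × 10^5 ft³.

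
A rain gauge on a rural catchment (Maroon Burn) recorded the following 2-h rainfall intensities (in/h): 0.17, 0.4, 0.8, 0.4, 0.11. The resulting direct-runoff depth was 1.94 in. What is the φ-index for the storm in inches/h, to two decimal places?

φ ≈ 0.21 in/h

Only the 3 blocks with intensity above φ contribute runoff: 0.4, 0.8, 0.4 in/h.
Σ(I−φ)·Δt = d  ⇒  (0.4+0.8+0.4 − 3φ)·2 = 1.94
φ = (1.600 − 1.94/2) / 3 = 0.21 in/h.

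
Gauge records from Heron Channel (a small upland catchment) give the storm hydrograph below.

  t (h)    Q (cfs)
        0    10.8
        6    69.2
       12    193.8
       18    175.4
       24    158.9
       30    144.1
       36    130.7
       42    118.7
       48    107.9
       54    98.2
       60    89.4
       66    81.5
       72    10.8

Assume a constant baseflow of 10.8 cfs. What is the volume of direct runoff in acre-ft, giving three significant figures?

Direct-runoff ordinates (Q − Q_b): 0.0, 58.4, 183.0, 164.6, 148.1, 133.3, 119.9, 107.9, 97.1, 87.4, 78.6, 70.7, 0.0 cfs.
ΣQ_DR = 1249 cfs.
With Δt = 6 h = 21600 s, V = ΣQ_DR · Δt = 1249 × 21600 = 2.70 × 10^7 ft³ = 619 acre-ft.

V ≈ 619 acre-ft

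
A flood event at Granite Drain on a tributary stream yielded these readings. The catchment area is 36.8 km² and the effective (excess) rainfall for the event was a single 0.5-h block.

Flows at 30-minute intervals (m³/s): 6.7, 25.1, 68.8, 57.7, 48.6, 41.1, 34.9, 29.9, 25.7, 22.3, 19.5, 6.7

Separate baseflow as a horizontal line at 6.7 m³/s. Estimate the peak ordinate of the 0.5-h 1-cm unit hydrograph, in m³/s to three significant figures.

U_p ≈ 41.4 m³/s

Direct runoff: 0.0, 18.4, 62.1, 51.0, 41.9, 34.4, 28.2, 23.2, 19.0, 15.6, 12.8, 0.0 m³/s; ΣQ_DR = 306.6 m³/s, peak = 62.1 m³/s.
Runoff depth d = ΣQ_DR·Δt / A = 306.6 × 1800 / (36.8 km²) = 15.00 mm.
The 1-cm UH is the DRH scaled by (10 mm)/d, so U_p = 62.1 × 10/15.00 = 41.4 m³/s.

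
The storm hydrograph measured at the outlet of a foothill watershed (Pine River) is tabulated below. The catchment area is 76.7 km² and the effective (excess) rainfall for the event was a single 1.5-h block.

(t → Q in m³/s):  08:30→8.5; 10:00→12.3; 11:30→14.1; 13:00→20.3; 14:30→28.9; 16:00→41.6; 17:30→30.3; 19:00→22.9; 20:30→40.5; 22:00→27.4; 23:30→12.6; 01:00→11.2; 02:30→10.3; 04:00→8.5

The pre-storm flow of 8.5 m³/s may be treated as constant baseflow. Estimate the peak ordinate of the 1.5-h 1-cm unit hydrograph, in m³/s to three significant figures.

Direct runoff: 0.0, 3.8, 5.6, 11.8, 20.4, 33.1, 21.8, 14.4, 32.0, 18.9, 4.1, 2.7, 1.8, 0.0 m³/s; ΣQ_DR = 170.4 m³/s, peak = 33.1 m³/s.
Runoff depth d = ΣQ_DR·Δt / A = 170.4 × 5400 / (76.7 km²) = 12.00 mm.
The 1-cm UH is the DRH scaled by (10 mm)/d, so U_p = 33.1 × 10/12.00 = 27.6 m³/s.

U_p ≈ 27.6 m³/s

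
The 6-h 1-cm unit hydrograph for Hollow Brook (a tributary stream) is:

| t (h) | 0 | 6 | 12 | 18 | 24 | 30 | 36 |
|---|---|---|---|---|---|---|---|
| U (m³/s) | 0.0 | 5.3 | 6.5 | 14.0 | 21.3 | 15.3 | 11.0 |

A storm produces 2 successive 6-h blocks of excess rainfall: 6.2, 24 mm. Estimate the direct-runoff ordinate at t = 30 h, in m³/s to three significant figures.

Q ≈ 60.6 m³/s

By discrete convolution, Q_j = Σ (P_i / 10 mm) · U_{j−i}.
At t = 30 h (j=5): Q = (6.2/10)·15.3 + (24/10)·21.3 = 60.6 m³/s.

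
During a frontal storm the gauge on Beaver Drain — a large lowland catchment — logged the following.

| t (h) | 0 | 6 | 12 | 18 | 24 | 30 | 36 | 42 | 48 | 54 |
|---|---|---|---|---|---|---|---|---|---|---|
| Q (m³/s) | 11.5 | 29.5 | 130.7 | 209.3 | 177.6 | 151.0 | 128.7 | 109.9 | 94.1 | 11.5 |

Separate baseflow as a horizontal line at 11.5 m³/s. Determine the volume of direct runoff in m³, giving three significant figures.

V ≈ 2.03 × 10^7 m³

Direct-runoff ordinates (Q − Q_b): 0.0, 18.0, 119.2, 197.8, 166.1, 139.5, 117.2, 98.4, 82.6, 0.0 m³/s.
ΣQ_DR = 938.8 m³/s.
With Δt = 6 h = 21600 s, V = ΣQ_DR · Δt = 938.8 × 21600 = 2.03 × 10^7 m³.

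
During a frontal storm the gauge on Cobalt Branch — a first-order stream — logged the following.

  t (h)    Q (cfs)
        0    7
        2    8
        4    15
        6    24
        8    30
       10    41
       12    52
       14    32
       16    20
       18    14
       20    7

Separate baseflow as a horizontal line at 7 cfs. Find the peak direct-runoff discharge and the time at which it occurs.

Subtracting baseflow gives direct-runoff ordinates: 0.0, 1.0, 8.0, 17.0, 23.0, 34.0, 45.0, 25.0, 13.0, 7.0, 0.0 cfs.
The maximum is 45.0 cfs, occurring at the reading for t = 12 h.

Q_p = 45.0 cfs at t = 12 h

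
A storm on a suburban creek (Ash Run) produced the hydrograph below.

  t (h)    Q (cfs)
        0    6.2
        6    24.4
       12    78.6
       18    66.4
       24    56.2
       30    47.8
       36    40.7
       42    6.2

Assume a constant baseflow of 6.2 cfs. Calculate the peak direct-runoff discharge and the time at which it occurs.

Subtracting baseflow gives direct-runoff ordinates: 0.0, 18.2, 72.4, 60.2, 50.0, 41.6, 34.5, 0.0 cfs.
The maximum is 72.4 cfs, occurring at the reading for t = 12 h.

Q_p = 72.4 cfs at t = 12 h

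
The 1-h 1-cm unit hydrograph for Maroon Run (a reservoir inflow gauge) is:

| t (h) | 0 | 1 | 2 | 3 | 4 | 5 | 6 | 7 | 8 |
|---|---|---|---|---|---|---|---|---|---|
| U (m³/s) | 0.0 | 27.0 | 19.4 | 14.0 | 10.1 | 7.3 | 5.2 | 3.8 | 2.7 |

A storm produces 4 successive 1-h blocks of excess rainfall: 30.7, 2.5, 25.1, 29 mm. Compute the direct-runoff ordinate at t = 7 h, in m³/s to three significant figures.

By discrete convolution, Q_j = Σ (P_i / 10 mm) · U_{j−i}.
At t = 7 h (j=7): Q = (30.7/10)·3.8 + (2.5/10)·5.2 + (25.1/10)·7.3 + (29/10)·10.1 = 60.6 m³/s.

Q ≈ 60.6 m³/s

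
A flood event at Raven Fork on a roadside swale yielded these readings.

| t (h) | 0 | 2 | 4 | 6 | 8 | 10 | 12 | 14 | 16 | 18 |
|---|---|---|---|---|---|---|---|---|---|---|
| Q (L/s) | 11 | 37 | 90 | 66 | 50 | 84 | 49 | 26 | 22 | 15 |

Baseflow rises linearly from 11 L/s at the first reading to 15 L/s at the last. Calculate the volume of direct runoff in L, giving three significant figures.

Direct-runoff ordinates (Q − Q_b): 0.00, 25.56, 78.11, 53.67, 37.22, 70.78, 35.33, 11.89, 7.44, 0.00 L/s.
ΣQ_DR = 320.0 L/s.
With Δt = 2 h = 7200 s, V = ΣQ_DR · Δt = 320.0 × 7200 = 2.30 × 10^6 L.

V ≈ 2.30 × 10^6 L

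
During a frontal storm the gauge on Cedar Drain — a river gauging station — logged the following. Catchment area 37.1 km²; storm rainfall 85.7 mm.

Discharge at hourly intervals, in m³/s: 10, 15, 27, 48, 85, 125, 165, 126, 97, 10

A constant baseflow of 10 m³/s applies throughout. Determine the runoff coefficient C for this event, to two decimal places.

ΣQ_DR = 608.0 m³/s; V = ΣQ_DR·Δt = 2.189 × 10^6 m³.
Runoff depth d = V / A = 59.00 mm.
C = d / P = 59.00 / 85.7 = 0.69.

C ≈ 0.69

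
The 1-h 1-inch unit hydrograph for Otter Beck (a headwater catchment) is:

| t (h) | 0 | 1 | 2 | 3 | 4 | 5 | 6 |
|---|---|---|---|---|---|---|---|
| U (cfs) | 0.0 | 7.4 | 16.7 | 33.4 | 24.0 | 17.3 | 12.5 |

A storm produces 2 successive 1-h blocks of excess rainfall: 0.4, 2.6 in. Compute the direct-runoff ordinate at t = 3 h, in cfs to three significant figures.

Q ≈ 56.8 cfs

By discrete convolution, Q_j = Σ (P_i / 1 in) · U_{j−i}.
At t = 3 h (j=3): Q = (0.4/1)·33.4 + (2.6/1)·16.7 = 56.8 cfs.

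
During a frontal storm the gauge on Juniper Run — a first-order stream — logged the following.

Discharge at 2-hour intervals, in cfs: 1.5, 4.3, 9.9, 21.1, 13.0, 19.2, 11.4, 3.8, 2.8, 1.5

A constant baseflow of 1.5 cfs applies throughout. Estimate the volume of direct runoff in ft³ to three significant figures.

V ≈ 5.29 × 10^5 ft³

Direct-runoff ordinates (Q − Q_b): 0.0, 2.8, 8.4, 19.6, 11.5, 17.7, 9.9, 2.3, 1.3, 0.0 cfs.
ΣQ_DR = 73.50 cfs.
With Δt = 2 h = 7200 s, V = ΣQ_DR · Δt = 73.50 × 7200 = 5.29 × 10^5 ft³.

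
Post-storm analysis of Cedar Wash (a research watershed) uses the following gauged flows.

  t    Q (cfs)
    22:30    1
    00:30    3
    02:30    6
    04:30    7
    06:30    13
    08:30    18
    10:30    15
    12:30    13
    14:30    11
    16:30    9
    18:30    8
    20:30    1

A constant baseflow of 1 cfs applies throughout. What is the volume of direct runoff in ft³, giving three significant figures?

Direct-runoff ordinates (Q − Q_b): 0.0, 2.0, 5.0, 6.0, 12.0, 17.0, 14.0, 12.0, 10.0, 8.0, 7.0, 0.0 cfs.
ΣQ_DR = 93.00 cfs.
With Δt = 2 h = 7200 s, V = ΣQ_DR · Δt = 93.00 × 7200 = 6.70 × 10^5 ft³.

V ≈ 6.70 × 10^5 ft³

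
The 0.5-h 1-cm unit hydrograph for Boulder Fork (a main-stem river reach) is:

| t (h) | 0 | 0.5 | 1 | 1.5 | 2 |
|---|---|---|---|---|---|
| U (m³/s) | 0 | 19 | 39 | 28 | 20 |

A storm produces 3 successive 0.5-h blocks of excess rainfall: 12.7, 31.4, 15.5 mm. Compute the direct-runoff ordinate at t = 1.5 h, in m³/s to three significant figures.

By discrete convolution, Q_j = Σ (P_i / 10 mm) · U_{j−i}.
At t = 1.5 h (j=3): Q = (12.7/10)·28 + (31.4/10)·39 + (15.5/10)·19 = 187 m³/s.

Q ≈ 187 m³/s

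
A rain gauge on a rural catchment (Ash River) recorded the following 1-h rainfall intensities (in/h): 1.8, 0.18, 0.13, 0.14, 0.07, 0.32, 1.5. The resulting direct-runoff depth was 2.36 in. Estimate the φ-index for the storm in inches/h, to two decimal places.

Only the 2 blocks with intensity above φ contribute runoff: 1.8, 1.5 in/h.
Σ(I−φ)·Δt = d  ⇒  (1.8+1.5 − 2φ)·1 = 2.36
φ = (3.300 − 2.36/1) / 2 = 0.47 in/h.

φ ≈ 0.47 in/h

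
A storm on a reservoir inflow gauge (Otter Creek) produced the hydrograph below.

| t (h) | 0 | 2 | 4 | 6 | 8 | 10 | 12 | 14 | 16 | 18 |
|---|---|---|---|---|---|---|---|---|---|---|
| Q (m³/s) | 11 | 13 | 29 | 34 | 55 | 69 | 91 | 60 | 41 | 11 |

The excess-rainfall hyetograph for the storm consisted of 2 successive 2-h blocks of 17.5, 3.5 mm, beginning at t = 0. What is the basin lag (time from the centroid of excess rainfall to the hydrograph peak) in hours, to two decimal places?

Centroid of excess rainfall: t_c = Σ P_i·t̄_i / ΣP_i = 1.3333 h (block centres at 1, 3 h).
Hydrograph peak occurs at t = 12 h, so basin lag t_L = 12 − 1.3333 = 10.67 h.

t_L ≈ 10.67 h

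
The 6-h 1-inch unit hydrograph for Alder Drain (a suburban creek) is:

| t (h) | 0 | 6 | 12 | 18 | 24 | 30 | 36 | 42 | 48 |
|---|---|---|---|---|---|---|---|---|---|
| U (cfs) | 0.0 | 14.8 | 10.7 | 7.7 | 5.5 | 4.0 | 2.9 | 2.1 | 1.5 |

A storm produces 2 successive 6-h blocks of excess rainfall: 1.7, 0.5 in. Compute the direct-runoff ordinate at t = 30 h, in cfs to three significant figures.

Q ≈ 9.55 cfs

By discrete convolution, Q_j = Σ (P_i / 1 in) · U_{j−i}.
At t = 30 h (j=5): Q = (1.7/1)·4.0 + (0.5/1)·5.5 = 9.55 cfs.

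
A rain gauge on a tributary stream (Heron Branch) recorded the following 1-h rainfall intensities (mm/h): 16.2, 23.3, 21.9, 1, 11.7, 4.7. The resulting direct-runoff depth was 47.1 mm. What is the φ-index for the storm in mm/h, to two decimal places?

Only the 4 blocks with intensity above φ contribute runoff: 16.2, 23.3, 21.9, 11.7 mm/h.
Σ(I−φ)·Δt = d  ⇒  (16.2+23.3+21.9+11.7 − 4φ)·1 = 47.1
φ = (73.10 − 47.1/1) / 4 = 6.50 mm/h.

φ ≈ 6.50 mm/h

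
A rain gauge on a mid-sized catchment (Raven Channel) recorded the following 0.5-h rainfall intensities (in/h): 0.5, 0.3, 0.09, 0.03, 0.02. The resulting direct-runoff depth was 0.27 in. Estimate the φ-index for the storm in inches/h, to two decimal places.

φ ≈ 0.13 in/h

Only the 2 blocks with intensity above φ contribute runoff: 0.5, 0.3 in/h.
Σ(I−φ)·Δt = d  ⇒  (0.5+0.3 − 2φ)·0.5 = 0.27
φ = (0.8000 − 0.27/0.5) / 2 = 0.13 in/h.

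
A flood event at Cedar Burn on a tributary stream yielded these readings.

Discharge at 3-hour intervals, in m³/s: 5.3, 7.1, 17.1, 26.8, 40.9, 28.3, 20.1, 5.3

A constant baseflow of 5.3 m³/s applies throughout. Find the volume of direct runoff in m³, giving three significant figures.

V ≈ 1.17 × 10^6 m³

Direct-runoff ordinates (Q − Q_b): 0.0, 1.8, 11.8, 21.5, 35.6, 23.0, 14.8, 0.0 m³/s.
ΣQ_DR = 108.5 m³/s.
With Δt = 3 h = 10800 s, V = ΣQ_DR · Δt = 108.5 × 10800 = 1.17 × 10^6 m³.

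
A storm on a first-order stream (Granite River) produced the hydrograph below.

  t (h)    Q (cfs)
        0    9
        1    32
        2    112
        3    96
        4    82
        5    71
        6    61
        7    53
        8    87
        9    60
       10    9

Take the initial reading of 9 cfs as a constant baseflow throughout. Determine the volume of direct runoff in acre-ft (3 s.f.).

V ≈ 47.4 acre-ft

Direct-runoff ordinates (Q − Q_b): 0.0, 23.0, 103.0, 87.0, 73.0, 62.0, 52.0, 44.0, 78.0, 51.0, 0.0 cfs.
ΣQ_DR = 573.0 cfs.
With Δt = 1 h = 3600 s, V = ΣQ_DR · Δt = 573.0 × 3600 = 2.06 × 10^6 ft³ = 47.4 acre-ft.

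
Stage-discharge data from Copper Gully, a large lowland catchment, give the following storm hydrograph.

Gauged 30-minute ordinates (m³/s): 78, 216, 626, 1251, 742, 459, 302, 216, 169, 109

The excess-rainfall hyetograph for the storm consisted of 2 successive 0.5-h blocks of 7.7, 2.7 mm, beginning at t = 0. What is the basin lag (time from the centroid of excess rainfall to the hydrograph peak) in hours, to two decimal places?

Centroid of excess rainfall: t_c = Σ P_i·t̄_i / ΣP_i = 0.3798 h (block centres at 0.25, 0.75 h).
Hydrograph peak occurs at t = 1.5 h, so basin lag t_L = 1.5 − 0.3798 = 1.12 h.

t_L ≈ 1.12 h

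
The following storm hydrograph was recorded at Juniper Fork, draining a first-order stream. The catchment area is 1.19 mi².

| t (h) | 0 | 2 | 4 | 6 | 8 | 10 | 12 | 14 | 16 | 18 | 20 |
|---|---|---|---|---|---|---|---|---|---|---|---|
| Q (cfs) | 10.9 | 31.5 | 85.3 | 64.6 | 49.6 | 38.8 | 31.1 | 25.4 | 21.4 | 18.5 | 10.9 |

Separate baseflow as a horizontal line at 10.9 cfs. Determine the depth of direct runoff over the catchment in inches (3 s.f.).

d ≈ 0.698 in

Direct runoff: 0.0, 20.6, 74.4, 53.7, 38.7, 27.9, 20.2, 14.5, 10.5, 7.6, 0.0 cfs; ΣQ_DR = 268.1 cfs.
V = ΣQ_DR · Δt = 268.1 × 7200 s = 1.930 × 10^6 ft³.
Over A = 1.19 mi², depth = V / A = 0.698 in.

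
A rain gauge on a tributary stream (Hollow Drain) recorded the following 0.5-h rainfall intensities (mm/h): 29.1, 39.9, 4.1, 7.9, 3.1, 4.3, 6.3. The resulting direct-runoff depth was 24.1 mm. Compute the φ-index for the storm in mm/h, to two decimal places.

Only the 2 blocks with intensity above φ contribute runoff: 29.1, 39.9 mm/h.
Σ(I−φ)·Δt = d  ⇒  (29.1+39.9 − 2φ)·0.5 = 24.1
φ = (69.00 − 24.1/0.5) / 2 = 10.40 mm/h.

φ ≈ 10.40 mm/h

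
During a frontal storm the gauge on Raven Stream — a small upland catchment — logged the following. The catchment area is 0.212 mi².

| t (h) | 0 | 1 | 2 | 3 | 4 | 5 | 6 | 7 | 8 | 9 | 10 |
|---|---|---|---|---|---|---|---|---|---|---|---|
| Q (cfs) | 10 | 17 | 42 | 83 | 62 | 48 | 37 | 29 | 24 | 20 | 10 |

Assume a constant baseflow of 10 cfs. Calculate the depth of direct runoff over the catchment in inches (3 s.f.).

Direct runoff: 0.0, 7.0, 32.0, 73.0, 52.0, 38.0, 27.0, 19.0, 14.0, 10.0, 0.0 cfs; ΣQ_DR = 272.0 cfs.
V = ΣQ_DR · Δt = 272.0 × 3600 s = 9.792 × 10^5 ft³.
Over A = 0.212 mi², depth = V / A = 1.99 in.

d ≈ 1.99 in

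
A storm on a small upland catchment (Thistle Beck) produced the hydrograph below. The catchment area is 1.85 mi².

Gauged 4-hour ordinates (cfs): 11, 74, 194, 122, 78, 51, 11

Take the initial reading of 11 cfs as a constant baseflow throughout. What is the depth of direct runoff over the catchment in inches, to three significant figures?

d ≈ 1.55 in

Direct runoff: 0.0, 63.0, 183.0, 111.0, 67.0, 40.0, 0.0 cfs; ΣQ_DR = 464.0 cfs.
V = ΣQ_DR · Δt = 464.0 × 14400 s = 6.682 × 10^6 ft³.
Over A = 1.85 mi², depth = V / A = 1.55 in.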